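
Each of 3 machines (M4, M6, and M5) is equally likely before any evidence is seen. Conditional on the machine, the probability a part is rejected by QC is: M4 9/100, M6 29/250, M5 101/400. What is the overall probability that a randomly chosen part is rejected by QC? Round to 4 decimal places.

0.1528

With a uniform prior (1/3 each), posterior ∝ likelihood:
  M4: 0.09
  M6: 0.116
  M5: 0.2525
P(rejected) = (1/3) × (0.09 + 0.116 + 0.2525) = 0.4585/3 ≈ 0.1528.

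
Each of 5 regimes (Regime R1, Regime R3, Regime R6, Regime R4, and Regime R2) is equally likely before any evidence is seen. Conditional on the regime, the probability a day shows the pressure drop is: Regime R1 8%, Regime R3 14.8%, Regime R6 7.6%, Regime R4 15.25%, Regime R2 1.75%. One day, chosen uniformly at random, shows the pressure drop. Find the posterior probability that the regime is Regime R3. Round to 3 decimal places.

Since the prior is uniform, the posterior is proportional to the likelihood:
  Regime R1: 0.08
  Regime R3: 0.148
  Regime R6: 0.076
  Regime R4: 0.1525
  Regime R2: 0.0175
Total = 0.474.
P(Regime R3 | evidence) = 0.148 / 0.474 ≈ 0.312.

0.312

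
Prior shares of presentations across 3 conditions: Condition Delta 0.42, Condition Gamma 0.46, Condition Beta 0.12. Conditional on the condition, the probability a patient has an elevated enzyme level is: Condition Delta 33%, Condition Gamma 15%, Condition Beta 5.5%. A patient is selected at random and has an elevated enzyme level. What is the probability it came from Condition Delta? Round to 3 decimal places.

Prior × likelihood for each hypothesis:
  Condition Delta: 0.42 × 0.33 = 0.1386
  Condition Gamma: 0.46 × 0.15 = 0.069
  Condition Beta: 0.12 × 0.055 = 0.0066
Sum = 0.2142.
P(Condition Delta | evidence) = 0.1386 / 0.2142 ≈ 0.647.

0.647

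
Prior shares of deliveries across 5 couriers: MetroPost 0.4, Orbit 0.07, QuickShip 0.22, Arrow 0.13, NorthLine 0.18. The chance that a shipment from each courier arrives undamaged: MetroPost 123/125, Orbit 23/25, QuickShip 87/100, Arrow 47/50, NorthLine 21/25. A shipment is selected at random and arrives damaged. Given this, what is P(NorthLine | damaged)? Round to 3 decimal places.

0.373

Taking complements, P(damaged | each) = MetroPost 0.016, Orbit 0.08, QuickShip 0.13, Arrow 0.06, NorthLine 0.16.
Compute prior × likelihood for every hypothesis:
  MetroPost: 0.4 × 0.016 = 0.0064
  Orbit: 0.07 × 0.08 = 0.0056
  QuickShip: 0.22 × 0.13 = 0.0286
  Arrow: 0.13 × 0.06 = 0.0078
  NorthLine: 0.18 × 0.16 = 0.0288
Sum = 0.0772.
P(NorthLine | evidence) = 0.0288 / 0.0772 ≈ 0.373.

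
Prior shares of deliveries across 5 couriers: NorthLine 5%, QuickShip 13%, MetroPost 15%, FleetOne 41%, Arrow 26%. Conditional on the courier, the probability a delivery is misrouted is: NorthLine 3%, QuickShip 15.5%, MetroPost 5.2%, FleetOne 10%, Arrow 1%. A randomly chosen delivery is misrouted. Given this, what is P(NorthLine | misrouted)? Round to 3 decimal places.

By Bayes' rule, posterior ∝ prior × likelihood:
  NorthLine: 0.05 × 0.03 = 0.0015
  QuickShip: 0.13 × 0.155 = 0.02015
  MetroPost: 0.15 × 0.052 = 0.0078
  FleetOne: 0.41 × 0.1 = 0.041
  Arrow: 0.26 × 0.01 = 0.0026
Sum = 0.07305.
P(NorthLine | evidence) = 0.0015 / 0.07305 ≈ 0.021.

0.021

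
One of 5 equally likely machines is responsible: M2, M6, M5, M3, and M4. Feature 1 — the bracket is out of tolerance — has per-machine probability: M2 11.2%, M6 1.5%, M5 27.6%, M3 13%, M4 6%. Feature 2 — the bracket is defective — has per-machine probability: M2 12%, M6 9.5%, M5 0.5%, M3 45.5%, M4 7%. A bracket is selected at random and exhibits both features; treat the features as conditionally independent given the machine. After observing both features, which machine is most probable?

With a uniform prior (1/5 each), posterior ∝ likelihood:
  M2: 0.112 × 0.12 = 0.01344
  M6: 0.015 × 0.095 = 0.001425
  M5: 0.276 × 0.005 = 0.00138
  M3: 0.13 × 0.455 = 0.05915
  M4: 0.06 × 0.07 = 0.0042
Sum = 0.079595.
Largest term belongs to M3, so M3 is most probable.

M3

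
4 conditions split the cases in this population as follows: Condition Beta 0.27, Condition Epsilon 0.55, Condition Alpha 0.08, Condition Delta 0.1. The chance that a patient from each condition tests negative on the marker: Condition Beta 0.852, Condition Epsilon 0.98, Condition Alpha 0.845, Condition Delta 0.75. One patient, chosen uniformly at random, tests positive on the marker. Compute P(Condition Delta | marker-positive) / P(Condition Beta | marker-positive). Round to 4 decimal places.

0.6256

Taking complements, P(marker-positive | each) = Condition Beta 0.148, Condition Epsilon 0.02, Condition Alpha 0.155, Condition Delta 0.25.
Prior × likelihood for each hypothesis:
  Condition Beta: 0.27 × 0.148 = 0.03996
  Condition Epsilon: 0.55 × 0.02 = 0.011
  Condition Alpha: 0.08 × 0.155 = 0.0124
  Condition Delta: 0.1 × 0.25 = 0.025
Normalizing constant = 0.08836.
The ratio is 0.025 / 0.03996 (the normalizer cancels) = 0.6256.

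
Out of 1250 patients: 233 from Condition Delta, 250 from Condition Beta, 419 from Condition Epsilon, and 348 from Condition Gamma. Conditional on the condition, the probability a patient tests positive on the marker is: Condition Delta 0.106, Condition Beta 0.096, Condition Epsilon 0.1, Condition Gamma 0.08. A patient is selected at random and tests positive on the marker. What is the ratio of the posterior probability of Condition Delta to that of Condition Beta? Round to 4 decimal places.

Prior × likelihood for each hypothesis:
  Condition Delta: 0.1864 × 0.106 = 0.0197584
  Condition Beta: 0.2 × 0.096 = 0.0192
  Condition Epsilon: 0.3352 × 0.1 = 0.03352
  Condition Gamma: 0.2784 × 0.08 = 0.022272
Normalizing constant = 0.0947504.
The ratio is 0.0197584 / 0.0192 (the normalizer cancels) = 1.0291.

1.0291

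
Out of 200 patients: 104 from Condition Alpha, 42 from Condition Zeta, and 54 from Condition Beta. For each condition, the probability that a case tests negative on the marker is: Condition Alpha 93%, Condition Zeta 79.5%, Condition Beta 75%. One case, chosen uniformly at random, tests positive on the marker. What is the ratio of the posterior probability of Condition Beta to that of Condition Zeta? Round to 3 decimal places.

Taking complements, P(marker-positive | each) = Condition Alpha 0.07, Condition Zeta 0.205, Condition Beta 0.25.
Prior × likelihood for each hypothesis:
  Condition Alpha: 0.52 × 0.07 = 0.0364
  Condition Zeta: 0.21 × 0.205 = 0.04305
  Condition Beta: 0.27 × 0.25 = 0.0675
Normalizing constant = 0.14695.
The ratio is 0.0675 / 0.04305 (the normalizer cancels) = 1.568.

1.568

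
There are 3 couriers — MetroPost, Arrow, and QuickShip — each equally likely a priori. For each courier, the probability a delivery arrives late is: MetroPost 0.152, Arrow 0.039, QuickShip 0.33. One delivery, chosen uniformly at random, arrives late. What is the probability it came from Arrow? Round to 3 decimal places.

With a uniform prior (1/3 each), posterior ∝ likelihood:
  MetroPost: 0.152
  Arrow: 0.039
  QuickShip: 0.33
Total = 0.521.
P(Arrow | evidence) = 0.039 / 0.521 ≈ 0.075.

0.075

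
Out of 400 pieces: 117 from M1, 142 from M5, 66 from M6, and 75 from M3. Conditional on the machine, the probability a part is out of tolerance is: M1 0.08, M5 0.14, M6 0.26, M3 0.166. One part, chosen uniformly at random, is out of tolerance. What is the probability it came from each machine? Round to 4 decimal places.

By Bayes' rule, posterior ∝ prior × likelihood:
  M1: 0.2925 × 0.08 = 0.0234
  M5: 0.355 × 0.14 = 0.0497
  M6: 0.165 × 0.26 = 0.0429
  M3: 0.1875 × 0.166 = 0.031125
Sum = 0.147125.
P(M1 | oversize) = 0.0234/0.147125 ≈ 0.1590
P(M5 | oversize) = 0.0497/0.147125 ≈ 0.3378
P(M6 | oversize) = 0.0429/0.147125 ≈ 0.2916
P(M3 | oversize) = 0.031125/0.147125 ≈ 0.2116

M1 0.1590, M5 0.3378, M6 0.2916, M3 0.2116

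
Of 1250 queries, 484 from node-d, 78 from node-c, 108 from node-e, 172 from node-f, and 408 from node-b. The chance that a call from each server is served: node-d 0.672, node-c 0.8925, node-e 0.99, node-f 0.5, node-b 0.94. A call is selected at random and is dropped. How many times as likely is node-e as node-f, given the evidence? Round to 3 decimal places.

0.013

Taking complements, P(dropped | each) = node-d 0.328, node-c 0.1075, node-e 0.01, node-f 0.5, node-b 0.06.
Prior × likelihood for each hypothesis:
  node-d: 0.3872 × 0.328 = 0.1270016
  node-c: 0.0624 × 0.1075 = 0.006708
  node-e: 0.0864 × 0.01 = 0.000864
  node-f: 0.1376 × 0.5 = 0.0688
  node-b: 0.3264 × 0.06 = 0.019584
Sum = 0.2229576.
The ratio is 0.000864 / 0.0688 (the normalizer cancels) = 0.013.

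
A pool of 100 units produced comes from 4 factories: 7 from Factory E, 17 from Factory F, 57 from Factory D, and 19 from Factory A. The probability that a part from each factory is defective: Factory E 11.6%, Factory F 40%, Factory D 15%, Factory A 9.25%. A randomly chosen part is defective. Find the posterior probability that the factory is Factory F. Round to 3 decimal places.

Prior × likelihood for each hypothesis:
  Factory E: 0.07 × 0.116 = 0.00812
  Factory F: 0.17 × 0.4 = 0.068
  Factory D: 0.57 × 0.15 = 0.0855
  Factory A: 0.19 × 0.0925 = 0.017575
Normalizing constant = 0.179195.
P(Factory F | evidence) = 0.068 / 0.179195 ≈ 0.379.

0.379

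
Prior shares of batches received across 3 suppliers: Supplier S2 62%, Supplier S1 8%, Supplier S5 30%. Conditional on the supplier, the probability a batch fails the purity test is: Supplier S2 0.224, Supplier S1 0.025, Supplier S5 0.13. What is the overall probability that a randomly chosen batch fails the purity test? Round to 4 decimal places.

0.1799

Prior × likelihood for each hypothesis:
  Supplier S2: 0.62 × 0.224 = 0.13888
  Supplier S1: 0.08 × 0.025 = 0.002
  Supplier S5: 0.3 × 0.13 = 0.039
P(off-spec) = 0.13888 + 0.002 + 0.039 = 0.17988 → 0.1799.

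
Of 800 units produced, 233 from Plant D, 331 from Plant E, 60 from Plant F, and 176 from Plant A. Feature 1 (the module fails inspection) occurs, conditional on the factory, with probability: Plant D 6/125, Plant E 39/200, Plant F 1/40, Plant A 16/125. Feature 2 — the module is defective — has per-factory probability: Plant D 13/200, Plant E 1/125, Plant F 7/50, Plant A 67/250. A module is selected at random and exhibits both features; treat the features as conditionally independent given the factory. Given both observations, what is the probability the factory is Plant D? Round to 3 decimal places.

Unnormalized posteriors (prior × likelihood):
  Plant D: 0.29125 × 0.048 × 0.065 = 0.0009087
  Plant E: 0.41375 × 0.195 × 0.008 = 0.00064545
  Plant F: 0.075 × 0.025 × 0.14 = 0.0002625
  Plant A: 0.22 × 0.128 × 0.268 = 0.00754688
Sum = 0.00936353.
P(Plant D | evidence) = 0.0009087 / 0.00936353 ≈ 0.097.

0.097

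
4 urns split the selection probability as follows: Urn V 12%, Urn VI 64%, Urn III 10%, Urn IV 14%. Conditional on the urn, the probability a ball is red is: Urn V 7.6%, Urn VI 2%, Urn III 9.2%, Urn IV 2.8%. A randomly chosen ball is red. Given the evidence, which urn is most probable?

Urn VI

Prior × likelihood for each hypothesis:
  Urn V: 0.12 × 0.076 = 0.00912
  Urn VI: 0.64 × 0.02 = 0.0128
  Urn III: 0.1 × 0.092 = 0.0092
  Urn IV: 0.14 × 0.028 = 0.00392
Sum = 0.03504.
Largest term belongs to Urn VI, so Urn VI is most probable.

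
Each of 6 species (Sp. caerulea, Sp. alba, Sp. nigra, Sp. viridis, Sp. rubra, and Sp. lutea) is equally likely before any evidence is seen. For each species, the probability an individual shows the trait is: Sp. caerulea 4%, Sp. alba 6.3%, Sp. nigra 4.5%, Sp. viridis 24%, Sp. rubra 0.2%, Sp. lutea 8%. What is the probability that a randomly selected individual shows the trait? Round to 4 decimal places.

0.0783

Since the prior is uniform, the posterior is proportional to the likelihood:
  Sp. caerulea: 0.04
  Sp. alba: 0.063
  Sp. nigra: 0.045
  Sp. viridis: 0.24
  Sp. rubra: 0.002
  Sp. lutea: 0.08
P(trait) = (1/6) × (0.04 + 0.063 + 0.045 + 0.24 + 0.002 + 0.08) = 0.47/6 ≈ 0.0783.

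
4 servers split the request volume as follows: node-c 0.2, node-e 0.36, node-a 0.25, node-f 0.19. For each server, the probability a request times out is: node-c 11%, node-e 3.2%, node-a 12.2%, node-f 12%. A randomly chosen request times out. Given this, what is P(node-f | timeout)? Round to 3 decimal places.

0.263

Compute prior × likelihood for every hypothesis:
  node-c: 0.2 × 0.11 = 0.022
  node-e: 0.36 × 0.032 = 0.01152
  node-a: 0.25 × 0.122 = 0.0305
  node-f: 0.19 × 0.12 = 0.0228
Total = 0.08682.
P(node-f | evidence) = 0.0228 / 0.08682 ≈ 0.263.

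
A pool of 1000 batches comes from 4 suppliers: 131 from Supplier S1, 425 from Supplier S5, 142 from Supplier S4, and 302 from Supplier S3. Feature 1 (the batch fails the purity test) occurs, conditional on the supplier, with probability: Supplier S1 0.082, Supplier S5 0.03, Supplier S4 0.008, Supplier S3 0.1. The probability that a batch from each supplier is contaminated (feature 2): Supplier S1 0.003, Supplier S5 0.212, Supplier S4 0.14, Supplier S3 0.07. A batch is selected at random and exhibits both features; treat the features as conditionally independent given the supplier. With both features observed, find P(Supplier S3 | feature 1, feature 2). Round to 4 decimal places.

Unnormalized posteriors (prior × likelihood):
  Supplier S1: 0.131 × 0.082 × 0.003 = 0.000032226
  Supplier S5: 0.425 × 0.03 × 0.212 = 0.002703
  Supplier S4: 0.142 × 0.008 × 0.14 = 0.00015904
  Supplier S3: 0.302 × 0.1 × 0.07 = 0.002114
Sum = 0.005008266.
P(Supplier S3 | evidence) = 0.002114 / 0.005008266 ≈ 0.4221.

0.4221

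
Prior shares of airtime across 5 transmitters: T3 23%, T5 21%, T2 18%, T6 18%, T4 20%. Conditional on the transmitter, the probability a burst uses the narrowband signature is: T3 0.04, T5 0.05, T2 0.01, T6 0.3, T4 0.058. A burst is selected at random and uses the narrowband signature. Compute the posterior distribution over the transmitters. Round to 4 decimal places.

By Bayes' rule, posterior ∝ prior × likelihood:
  T3: 0.23 × 0.04 = 0.0092
  T5: 0.21 × 0.05 = 0.0105
  T2: 0.18 × 0.01 = 0.0018
  T6: 0.18 × 0.3 = 0.054
  T4: 0.2 × 0.058 = 0.0116
Total = 0.0871.
P(T3 | narrowband) = 0.0092/0.0871 ≈ 0.1056
P(T5 | narrowband) = 0.0105/0.0871 ≈ 0.1206
P(T2 | narrowband) = 0.0018/0.0871 ≈ 0.0207
P(T6 | narrowband) = 0.054/0.0871 ≈ 0.6200
P(T4 | narrowband) = 0.0116/0.0871 ≈ 0.1332

T3 0.1056, T5 0.1206, T2 0.0207, T6 0.6200, T4 0.1332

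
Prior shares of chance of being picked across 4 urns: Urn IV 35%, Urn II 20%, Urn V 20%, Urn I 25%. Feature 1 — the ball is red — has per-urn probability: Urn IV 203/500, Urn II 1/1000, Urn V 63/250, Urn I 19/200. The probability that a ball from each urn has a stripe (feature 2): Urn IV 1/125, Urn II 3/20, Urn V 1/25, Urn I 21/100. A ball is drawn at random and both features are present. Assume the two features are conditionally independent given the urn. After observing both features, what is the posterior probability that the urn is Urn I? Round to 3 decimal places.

0.610

By Bayes' rule, posterior ∝ prior × likelihood:
  Urn IV: 0.35 × 0.406 × 0.008 = 0.0011368
  Urn II: 0.2 × 0.001 × 0.15 = 0.00003
  Urn V: 0.2 × 0.252 × 0.04 = 0.002016
  Urn I: 0.25 × 0.095 × 0.21 = 0.0049875
Sum = 0.0081703.
P(Urn I | evidence) = 0.0049875 / 0.0081703 ≈ 0.610.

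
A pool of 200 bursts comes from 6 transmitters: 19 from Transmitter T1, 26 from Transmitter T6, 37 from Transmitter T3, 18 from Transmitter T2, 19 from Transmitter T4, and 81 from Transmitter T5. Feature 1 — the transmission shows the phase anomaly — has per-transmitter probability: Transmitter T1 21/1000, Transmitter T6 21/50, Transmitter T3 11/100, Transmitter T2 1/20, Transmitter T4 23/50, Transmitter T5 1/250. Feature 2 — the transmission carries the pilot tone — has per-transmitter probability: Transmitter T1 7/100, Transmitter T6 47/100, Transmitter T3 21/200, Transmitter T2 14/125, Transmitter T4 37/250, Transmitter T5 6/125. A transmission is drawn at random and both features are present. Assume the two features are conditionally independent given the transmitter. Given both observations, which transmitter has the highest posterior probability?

Transmitter T6

Prior × likelihood for each hypothesis:
  Transmitter T1: 0.095 × 0.021 × 0.07 = 0.00013965
  Transmitter T6: 0.13 × 0.42 × 0.47 = 0.025662
  Transmitter T3: 0.185 × 0.11 × 0.105 = 0.00213675
  Transmitter T2: 0.09 × 0.05 × 0.112 = 0.000504
  Transmitter T4: 0.095 × 0.46 × 0.148 = 0.0064676
  Transmitter T5: 0.405 × 0.004 × 0.048 = 0.00007776
Normalizing constant = 0.03498776.
Largest term belongs to Transmitter T6, so Transmitter T6 is most probable.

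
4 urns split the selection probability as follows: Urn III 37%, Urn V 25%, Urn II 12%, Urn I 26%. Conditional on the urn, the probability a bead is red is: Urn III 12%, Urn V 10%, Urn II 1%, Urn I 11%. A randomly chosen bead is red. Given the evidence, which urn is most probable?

Unnormalized posteriors (prior × likelihood):
  Urn III: 0.37 × 0.12 = 0.0444
  Urn V: 0.25 × 0.1 = 0.025
  Urn II: 0.12 × 0.01 = 0.0012
  Urn I: 0.26 × 0.11 = 0.0286
Sum = 0.0992.
Largest term belongs to Urn III, so Urn III is most probable.

Urn III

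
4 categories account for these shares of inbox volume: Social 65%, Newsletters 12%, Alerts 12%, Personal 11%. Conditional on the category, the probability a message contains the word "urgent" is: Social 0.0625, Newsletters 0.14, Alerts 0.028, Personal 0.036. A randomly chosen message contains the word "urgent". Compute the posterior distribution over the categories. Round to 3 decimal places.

Social 0.627, Newsletters 0.259, Alerts 0.052, Personal 0.061

By Bayes' rule, posterior ∝ prior × likelihood:
  Social: 0.65 × 0.0625 = 0.040625
  Newsletters: 0.12 × 0.14 = 0.0168
  Alerts: 0.12 × 0.028 = 0.00336
  Personal: 0.11 × 0.036 = 0.00396
Normalizing constant = 0.064745.
P(Social | urgent-flag) = 0.040625/0.064745 ≈ 0.627
P(Newsletters | urgent-flag) = 0.0168/0.064745 ≈ 0.259
P(Alerts | urgent-flag) = 0.00336/0.064745 ≈ 0.052
P(Personal | urgent-flag) = 0.00396/0.064745 ≈ 0.061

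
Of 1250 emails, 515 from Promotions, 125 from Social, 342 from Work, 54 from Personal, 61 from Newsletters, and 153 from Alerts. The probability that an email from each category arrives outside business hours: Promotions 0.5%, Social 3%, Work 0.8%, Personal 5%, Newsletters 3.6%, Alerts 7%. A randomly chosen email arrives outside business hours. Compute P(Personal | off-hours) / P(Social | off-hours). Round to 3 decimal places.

0.720

Compute prior × likelihood for every hypothesis:
  Promotions: 0.412 × 0.005 = 0.00206
  Social: 0.1 × 0.03 = 0.003
  Work: 0.2736 × 0.008 = 0.0021888
  Personal: 0.0432 × 0.05 = 0.00216
  Newsletters: 0.0488 × 0.036 = 0.0017568
  Alerts: 0.1224 × 0.07 = 0.008568
Normalizing constant = 0.0197336.
The ratio is 0.00216 / 0.003 (the normalizer cancels) = 0.720.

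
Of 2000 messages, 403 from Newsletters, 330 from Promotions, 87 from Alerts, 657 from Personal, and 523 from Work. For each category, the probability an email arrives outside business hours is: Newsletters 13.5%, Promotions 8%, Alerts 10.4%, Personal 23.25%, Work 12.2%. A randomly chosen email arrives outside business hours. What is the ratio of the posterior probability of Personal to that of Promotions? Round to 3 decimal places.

5.786

Compute prior × likelihood for every hypothesis:
  Newsletters: 0.2015 × 0.135 = 0.0272025
  Promotions: 0.165 × 0.08 = 0.0132
  Alerts: 0.0435 × 0.104 = 0.004524
  Personal: 0.3285 × 0.2325 = 0.07637625
  Work: 0.2615 × 0.122 = 0.031903
Normalizing constant = 0.15320575.
The ratio is 0.07637625 / 0.0132 (the normalizer cancels) = 5.786.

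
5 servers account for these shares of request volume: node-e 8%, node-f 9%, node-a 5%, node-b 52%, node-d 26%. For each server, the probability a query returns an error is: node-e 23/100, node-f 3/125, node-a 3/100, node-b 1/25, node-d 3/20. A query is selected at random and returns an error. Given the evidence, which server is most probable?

node-d

Prior × likelihood for each hypothesis:
  node-e: 0.08 × 0.23 = 0.0184
  node-f: 0.09 × 0.024 = 0.00216
  node-a: 0.05 × 0.03 = 0.0015
  node-b: 0.52 × 0.04 = 0.0208
  node-d: 0.26 × 0.15 = 0.039
Normalizing constant = 0.08186.
Largest term belongs to node-d, so node-d is most probable.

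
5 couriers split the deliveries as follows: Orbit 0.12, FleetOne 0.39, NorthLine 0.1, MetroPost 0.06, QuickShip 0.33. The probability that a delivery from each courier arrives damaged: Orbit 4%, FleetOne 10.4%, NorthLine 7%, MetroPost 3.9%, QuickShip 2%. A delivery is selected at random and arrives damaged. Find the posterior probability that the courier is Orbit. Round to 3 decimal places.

Unnormalized posteriors (prior × likelihood):
  Orbit: 0.12 × 0.04 = 0.0048
  FleetOne: 0.39 × 0.104 = 0.04056
  NorthLine: 0.1 × 0.07 = 0.007
  MetroPost: 0.06 × 0.039 = 0.00234
  QuickShip: 0.33 × 0.02 = 0.0066
Sum = 0.0613.
P(Orbit | evidence) = 0.0048 / 0.0613 ≈ 0.078.

0.078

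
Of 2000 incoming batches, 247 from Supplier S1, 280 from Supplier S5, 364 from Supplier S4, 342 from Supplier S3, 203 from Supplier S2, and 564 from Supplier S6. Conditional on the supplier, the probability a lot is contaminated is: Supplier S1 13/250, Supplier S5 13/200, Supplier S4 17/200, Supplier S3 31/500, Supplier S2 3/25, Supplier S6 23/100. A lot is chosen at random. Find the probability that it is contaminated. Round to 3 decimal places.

Unnormalized posteriors (prior × likelihood):
  Supplier S1: 0.1235 × 0.052 = 0.006422
  Supplier S5: 0.14 × 0.065 = 0.0091
  Supplier S4: 0.182 × 0.085 = 0.01547
  Supplier S3: 0.171 × 0.062 = 0.010602
  Supplier S2: 0.1015 × 0.12 = 0.01218
  Supplier S6: 0.282 × 0.23 = 0.06486
P(contaminated) = 0.006422 + 0.0091 + 0.01547 + 0.010602 + 0.01218 + 0.06486 = 0.118634 → 0.119.

0.119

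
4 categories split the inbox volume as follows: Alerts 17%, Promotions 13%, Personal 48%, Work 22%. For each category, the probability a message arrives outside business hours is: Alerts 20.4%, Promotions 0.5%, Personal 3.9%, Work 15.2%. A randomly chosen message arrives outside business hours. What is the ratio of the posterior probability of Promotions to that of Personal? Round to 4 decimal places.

Prior × likelihood for each hypothesis:
  Alerts: 0.17 × 0.204 = 0.03468
  Promotions: 0.13 × 0.005 = 0.00065
  Personal: 0.48 × 0.039 = 0.01872
  Work: 0.22 × 0.152 = 0.03344
Total = 0.08749.
The ratio is 0.00065 / 0.01872 (the normalizer cancels) = 0.0347.

0.0347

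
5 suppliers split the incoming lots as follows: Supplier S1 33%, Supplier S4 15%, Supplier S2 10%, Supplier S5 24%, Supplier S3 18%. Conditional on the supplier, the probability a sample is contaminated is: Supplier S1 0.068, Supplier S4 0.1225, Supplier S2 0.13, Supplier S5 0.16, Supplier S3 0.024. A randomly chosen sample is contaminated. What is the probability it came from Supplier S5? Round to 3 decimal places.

0.398

Prior × likelihood for each hypothesis:
  Supplier S1: 0.33 × 0.068 = 0.02244
  Supplier S4: 0.15 × 0.1225 = 0.018375
  Supplier S2: 0.1 × 0.13 = 0.013
  Supplier S5: 0.24 × 0.16 = 0.0384
  Supplier S3: 0.18 × 0.024 = 0.00432
Normalizing constant = 0.096535.
P(Supplier S5 | evidence) = 0.0384 / 0.096535 ≈ 0.398.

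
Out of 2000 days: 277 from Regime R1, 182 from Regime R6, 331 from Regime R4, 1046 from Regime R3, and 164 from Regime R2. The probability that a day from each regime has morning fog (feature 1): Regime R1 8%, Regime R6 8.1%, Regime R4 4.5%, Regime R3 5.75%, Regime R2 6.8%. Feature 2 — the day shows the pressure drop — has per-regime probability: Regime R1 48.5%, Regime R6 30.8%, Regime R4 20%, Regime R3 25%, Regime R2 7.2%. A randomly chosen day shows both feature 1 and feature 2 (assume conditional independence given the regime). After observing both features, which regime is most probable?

Regime R3

Compute prior × likelihood for every hypothesis:
  Regime R1: 0.1385 × 0.08 × 0.485 = 0.0053738
  Regime R6: 0.091 × 0.081 × 0.308 = 0.002270268
  Regime R4: 0.1655 × 0.045 × 0.2 = 0.0014895
  Regime R3: 0.523 × 0.0575 × 0.25 = 0.007518125
  Regime R2: 0.082 × 0.068 × 0.072 = 0.000401472
Normalizing constant = 0.017053165.
Largest term belongs to Regime R3, so Regime R3 is most probable.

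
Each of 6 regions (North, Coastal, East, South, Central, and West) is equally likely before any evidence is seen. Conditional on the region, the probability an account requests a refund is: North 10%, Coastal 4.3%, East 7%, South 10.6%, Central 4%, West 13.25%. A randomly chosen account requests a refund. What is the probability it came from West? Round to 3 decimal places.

0.270

Since the prior is uniform, the posterior is proportional to the likelihood:
  North: 0.1
  Coastal: 0.043
  East: 0.07
  South: 0.106
  Central: 0.04
  West: 0.1325
Total = 0.4915.
P(West | evidence) = 0.1325 / 0.4915 ≈ 0.270.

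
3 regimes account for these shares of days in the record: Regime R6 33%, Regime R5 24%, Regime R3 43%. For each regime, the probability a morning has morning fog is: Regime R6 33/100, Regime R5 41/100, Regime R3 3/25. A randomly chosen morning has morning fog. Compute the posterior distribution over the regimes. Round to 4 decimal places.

Regime R6 0.4206, Regime R5 0.3801, Regime R3 0.1993

By Bayes' rule, posterior ∝ prior × likelihood:
  Regime R6: 0.33 × 0.33 = 0.1089
  Regime R5: 0.24 × 0.41 = 0.0984
  Regime R3: 0.43 × 0.12 = 0.0516
Sum = 0.2589.
P(Regime R6 | fog) = 0.1089/0.2589 ≈ 0.4206
P(Regime R5 | fog) = 0.0984/0.2589 ≈ 0.3801
P(Regime R3 | fog) = 0.0516/0.2589 ≈ 0.1993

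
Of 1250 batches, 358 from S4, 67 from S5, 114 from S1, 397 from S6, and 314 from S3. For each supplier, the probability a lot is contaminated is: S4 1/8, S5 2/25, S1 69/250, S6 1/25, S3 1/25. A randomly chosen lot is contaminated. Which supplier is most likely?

S4

Compute prior × likelihood for every hypothesis:
  S4: 0.2864 × 0.125 = 0.0358
  S5: 0.0536 × 0.08 = 0.004288
  S1: 0.0912 × 0.276 = 0.0251712
  S6: 0.3176 × 0.04 = 0.012704
  S3: 0.2512 × 0.04 = 0.010048
Sum = 0.0880112.
Largest term belongs to S4, so S4 is most probable.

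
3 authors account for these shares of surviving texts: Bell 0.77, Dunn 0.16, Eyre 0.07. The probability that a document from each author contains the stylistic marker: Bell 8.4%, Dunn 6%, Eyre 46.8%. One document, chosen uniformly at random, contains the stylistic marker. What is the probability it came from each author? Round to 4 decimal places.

Unnormalized posteriors (prior × likelihood):
  Bell: 0.77 × 0.084 = 0.06468
  Dunn: 0.16 × 0.06 = 0.0096
  Eyre: 0.07 × 0.468 = 0.03276
Sum = 0.10704.
P(Bell | marker) = 0.06468/0.10704 ≈ 0.6043
P(Dunn | marker) = 0.0096/0.10704 ≈ 0.0897
P(Eyre | marker) = 0.03276/0.10704 ≈ 0.3061
(Check: 0.6043+0.0897+0.3061 = 1.0001.)

Bell 0.6043, Dunn 0.0897, Eyre 0.3061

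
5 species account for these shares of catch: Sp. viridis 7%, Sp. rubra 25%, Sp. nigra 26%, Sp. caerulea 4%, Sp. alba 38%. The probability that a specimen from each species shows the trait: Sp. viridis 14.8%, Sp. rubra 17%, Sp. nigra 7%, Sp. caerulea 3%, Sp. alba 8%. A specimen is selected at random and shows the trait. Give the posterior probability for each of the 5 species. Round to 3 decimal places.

Sp. viridis 0.101, Sp. rubra 0.414, Sp. nigra 0.177, Sp. caerulea 0.012, Sp. alba 0.296

By Bayes' rule, posterior ∝ prior × likelihood:
  Sp. viridis: 0.07 × 0.148 = 0.01036
  Sp. rubra: 0.25 × 0.17 = 0.0425
  Sp. nigra: 0.26 × 0.07 = 0.0182
  Sp. caerulea: 0.04 × 0.03 = 0.0012
  Sp. alba: 0.38 × 0.08 = 0.0304
Total = 0.10266.
P(Sp. viridis | trait) = 0.01036/0.10266 ≈ 0.101
P(Sp. rubra | trait) = 0.0425/0.10266 ≈ 0.414
P(Sp. nigra | trait) = 0.0182/0.10266 ≈ 0.177
P(Sp. caerulea | trait) = 0.0012/0.10266 ≈ 0.012
P(Sp. alba | trait) = 0.0304/0.10266 ≈ 0.296
(Check: 0.101+0.414+0.177+0.012+0.296 = 1.000.)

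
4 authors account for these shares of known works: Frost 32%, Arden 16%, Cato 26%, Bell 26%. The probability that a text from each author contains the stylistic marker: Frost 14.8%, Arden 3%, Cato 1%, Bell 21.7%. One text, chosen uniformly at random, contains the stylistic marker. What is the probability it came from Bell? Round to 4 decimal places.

Prior × likelihood for each hypothesis:
  Frost: 0.32 × 0.148 = 0.04736
  Arden: 0.16 × 0.03 = 0.0048
  Cato: 0.26 × 0.01 = 0.0026
  Bell: 0.26 × 0.217 = 0.05642
Sum = 0.11118.
P(Bell | evidence) = 0.05642 / 0.11118 ≈ 0.5075.

0.5075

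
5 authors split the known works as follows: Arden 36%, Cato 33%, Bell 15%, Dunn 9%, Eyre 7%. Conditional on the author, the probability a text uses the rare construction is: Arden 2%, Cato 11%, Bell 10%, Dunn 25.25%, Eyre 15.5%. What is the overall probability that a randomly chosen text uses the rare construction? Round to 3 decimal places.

Unnormalized posteriors (prior × likelihood):
  Arden: 0.36 × 0.02 = 0.0072
  Cato: 0.33 × 0.11 = 0.0363
  Bell: 0.15 × 0.1 = 0.015
  Dunn: 0.09 × 0.2525 = 0.022725
  Eyre: 0.07 × 0.155 = 0.01085
P(rare-form) = 0.0072 + 0.0363 + 0.015 + 0.022725 + 0.01085 = 0.092075 → 0.092.

0.092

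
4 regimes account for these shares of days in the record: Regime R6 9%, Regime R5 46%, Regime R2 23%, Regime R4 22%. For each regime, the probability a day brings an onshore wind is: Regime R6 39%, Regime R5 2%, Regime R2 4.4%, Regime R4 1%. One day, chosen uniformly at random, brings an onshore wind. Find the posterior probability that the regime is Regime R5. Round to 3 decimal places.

0.162

Unnormalized posteriors (prior × likelihood):
  Regime R6: 0.09 × 0.39 = 0.0351
  Regime R5: 0.46 × 0.02 = 0.0092
  Regime R2: 0.23 × 0.044 = 0.01012
  Regime R4: 0.22 × 0.01 = 0.0022
Normalizing constant = 0.05662.
P(Regime R5 | evidence) = 0.0092 / 0.05662 ≈ 0.162.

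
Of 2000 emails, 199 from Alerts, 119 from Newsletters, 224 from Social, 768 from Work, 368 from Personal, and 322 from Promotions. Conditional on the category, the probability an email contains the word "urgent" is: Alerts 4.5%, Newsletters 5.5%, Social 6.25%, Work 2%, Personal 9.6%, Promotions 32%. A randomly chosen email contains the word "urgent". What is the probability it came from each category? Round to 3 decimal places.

Alerts 0.049, Newsletters 0.036, Social 0.076, Work 0.084, Personal 0.193, Promotions 0.562

By Bayes' rule, posterior ∝ prior × likelihood:
  Alerts: 0.0995 × 0.045 = 0.0044775
  Newsletters: 0.0595 × 0.055 = 0.0032725
  Social: 0.112 × 0.0625 = 0.007
  Work: 0.384 × 0.02 = 0.00768
  Personal: 0.184 × 0.096 = 0.017664
  Promotions: 0.161 × 0.32 = 0.05152
Total = 0.091614.
P(Alerts | urgent-flag) = 0.0044775/0.091614 ≈ 0.049
P(Newsletters | urgent-flag) = 0.0032725/0.091614 ≈ 0.036
P(Social | urgent-flag) = 0.007/0.091614 ≈ 0.076
P(Work | urgent-flag) = 0.00768/0.091614 ≈ 0.084
P(Personal | urgent-flag) = 0.017664/0.091614 ≈ 0.193
P(Promotions | urgent-flag) = 0.05152/0.091614 ≈ 0.562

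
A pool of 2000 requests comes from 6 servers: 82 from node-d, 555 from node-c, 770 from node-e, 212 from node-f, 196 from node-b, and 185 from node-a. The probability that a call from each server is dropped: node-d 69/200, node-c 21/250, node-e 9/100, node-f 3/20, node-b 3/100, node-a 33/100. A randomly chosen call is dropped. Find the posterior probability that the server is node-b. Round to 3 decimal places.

Prior × likelihood for each hypothesis:
  node-d: 0.041 × 0.345 = 0.014145
  node-c: 0.2775 × 0.084 = 0.02331
  node-e: 0.385 × 0.09 = 0.03465
  node-f: 0.106 × 0.15 = 0.0159
  node-b: 0.098 × 0.03 = 0.00294
  node-a: 0.0925 × 0.33 = 0.030525
Sum = 0.12147.
P(node-b | evidence) = 0.00294 / 0.12147 ≈ 0.024.

0.024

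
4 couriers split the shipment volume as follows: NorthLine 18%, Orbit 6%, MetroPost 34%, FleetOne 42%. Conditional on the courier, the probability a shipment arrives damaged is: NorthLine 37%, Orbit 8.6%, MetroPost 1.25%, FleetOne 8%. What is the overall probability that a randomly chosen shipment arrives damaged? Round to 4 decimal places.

Prior × likelihood for each hypothesis:
  NorthLine: 0.18 × 0.37 = 0.0666
  Orbit: 0.06 × 0.086 = 0.00516
  MetroPost: 0.34 × 0.0125 = 0.00425
  FleetOne: 0.42 × 0.08 = 0.0336
P(damaged) = 0.0666 + 0.00516 + 0.00425 + 0.0336 = 0.10961 → 0.1096.

0.1096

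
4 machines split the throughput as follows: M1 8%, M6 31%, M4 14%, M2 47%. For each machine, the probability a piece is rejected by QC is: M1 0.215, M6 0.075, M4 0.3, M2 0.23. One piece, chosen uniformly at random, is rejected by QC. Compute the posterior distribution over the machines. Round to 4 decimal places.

Prior × likelihood for each hypothesis:
  M1: 0.08 × 0.215 = 0.0172
  M6: 0.31 × 0.075 = 0.02325
  M4: 0.14 × 0.3 = 0.042
  M2: 0.47 × 0.23 = 0.1081
Normalizing constant = 0.19055.
P(M1 | rejected) = 0.0172/0.19055 ≈ 0.0903
P(M6 | rejected) = 0.02325/0.19055 ≈ 0.1220
P(M4 | rejected) = 0.042/0.19055 ≈ 0.2204
P(M2 | rejected) = 0.1081/0.19055 ≈ 0.5673

M1 0.0903, M6 0.1220, M4 0.2204, M2 0.5673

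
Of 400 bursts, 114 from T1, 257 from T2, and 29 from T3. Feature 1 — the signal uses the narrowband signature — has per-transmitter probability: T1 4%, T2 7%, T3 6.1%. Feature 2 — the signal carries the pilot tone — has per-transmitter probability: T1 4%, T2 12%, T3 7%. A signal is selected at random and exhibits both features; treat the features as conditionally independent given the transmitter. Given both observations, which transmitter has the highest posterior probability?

T2

Prior × likelihood for each hypothesis:
  T1: 0.285 × 0.04 × 0.04 = 0.000456
  T2: 0.6425 × 0.07 × 0.12 = 0.005397
  T3: 0.0725 × 0.061 × 0.07 = 0.000309575
Total = 0.006162575.
Largest term belongs to T2, so T2 is most probable.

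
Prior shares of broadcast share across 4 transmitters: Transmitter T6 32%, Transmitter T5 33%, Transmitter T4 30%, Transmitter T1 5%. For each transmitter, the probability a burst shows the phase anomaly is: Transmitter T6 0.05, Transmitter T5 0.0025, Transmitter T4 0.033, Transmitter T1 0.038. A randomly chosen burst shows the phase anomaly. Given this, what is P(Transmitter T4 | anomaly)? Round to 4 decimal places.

0.3459

By Bayes' rule, posterior ∝ prior × likelihood:
  Transmitter T6: 0.32 × 0.05 = 0.016
  Transmitter T5: 0.33 × 0.0025 = 0.000825
  Transmitter T4: 0.3 × 0.033 = 0.0099
  Transmitter T1: 0.05 × 0.038 = 0.0019
Normalizing constant = 0.028625.
P(Transmitter T4 | evidence) = 0.0099 / 0.028625 ≈ 0.3459.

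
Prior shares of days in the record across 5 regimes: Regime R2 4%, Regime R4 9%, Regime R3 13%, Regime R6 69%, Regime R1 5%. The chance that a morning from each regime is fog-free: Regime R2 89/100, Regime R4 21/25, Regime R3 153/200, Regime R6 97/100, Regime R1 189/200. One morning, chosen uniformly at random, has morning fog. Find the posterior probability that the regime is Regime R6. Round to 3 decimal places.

Taking complements, P(fog | each) = Regime R2 0.11, Regime R4 0.16, Regime R3 0.235, Regime R6 0.03, Regime R1 0.055.
By Bayes' rule, posterior ∝ prior × likelihood:
  Regime R2: 0.04 × 0.11 = 0.0044
  Regime R4: 0.09 × 0.16 = 0.0144
  Regime R3: 0.13 × 0.235 = 0.03055
  Regime R6: 0.69 × 0.03 = 0.0207
  Regime R1: 0.05 × 0.055 = 0.00275
Normalizing constant = 0.0728.
P(Regime R6 | evidence) = 0.0207 / 0.0728 ≈ 0.284.

0.284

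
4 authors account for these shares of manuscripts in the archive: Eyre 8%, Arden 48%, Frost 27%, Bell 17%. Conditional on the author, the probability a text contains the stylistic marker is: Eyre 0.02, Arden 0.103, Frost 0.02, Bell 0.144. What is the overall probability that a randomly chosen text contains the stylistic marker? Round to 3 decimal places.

Compute prior × likelihood for every hypothesis:
  Eyre: 0.08 × 0.02 = 0.0016
  Arden: 0.48 × 0.103 = 0.04944
  Frost: 0.27 × 0.02 = 0.0054
  Bell: 0.17 × 0.144 = 0.02448
P(marker) = 0.0016 + 0.04944 + 0.0054 + 0.02448 = 0.08092 → 0.081.

0.081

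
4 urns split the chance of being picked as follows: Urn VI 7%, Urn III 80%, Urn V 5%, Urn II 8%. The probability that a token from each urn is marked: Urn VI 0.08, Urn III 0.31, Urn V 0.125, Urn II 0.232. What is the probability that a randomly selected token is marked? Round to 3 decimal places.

Prior × likelihood for each hypothesis:
  Urn VI: 0.07 × 0.08 = 0.0056
  Urn III: 0.8 × 0.31 = 0.248
  Urn V: 0.05 × 0.125 = 0.00625
  Urn II: 0.08 × 0.232 = 0.01856
P(marked) = 0.0056 + 0.248 + 0.00625 + 0.01856 = 0.27841 → 0.278.

0.278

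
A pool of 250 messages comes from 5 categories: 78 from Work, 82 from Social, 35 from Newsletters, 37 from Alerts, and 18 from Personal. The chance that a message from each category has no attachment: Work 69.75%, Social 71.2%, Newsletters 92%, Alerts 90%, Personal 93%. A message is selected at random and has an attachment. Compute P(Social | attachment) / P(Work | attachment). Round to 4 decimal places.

Taking complements, P(attachment | each) = Work 0.3025, Social 0.288, Newsletters 0.08, Alerts 0.1, Personal 0.07.
Unnormalized posteriors (prior × likelihood):
  Work: 0.312 × 0.3025 = 0.09438
  Social: 0.328 × 0.288 = 0.094464
  Newsletters: 0.14 × 0.08 = 0.0112
  Alerts: 0.148 × 0.1 = 0.0148
  Personal: 0.072 × 0.07 = 0.00504
Total = 0.219884.
The ratio is 0.094464 / 0.09438 (the normalizer cancels) = 1.0009.

1.0009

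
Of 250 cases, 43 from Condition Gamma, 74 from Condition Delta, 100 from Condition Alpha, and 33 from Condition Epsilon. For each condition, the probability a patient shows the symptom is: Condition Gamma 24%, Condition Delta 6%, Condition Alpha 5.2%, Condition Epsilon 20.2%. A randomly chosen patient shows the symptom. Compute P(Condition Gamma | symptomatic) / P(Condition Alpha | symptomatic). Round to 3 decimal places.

1.985

Unnormalized posteriors (prior × likelihood):
  Condition Gamma: 0.172 × 0.24 = 0.04128
  Condition Delta: 0.296 × 0.06 = 0.01776
  Condition Alpha: 0.4 × 0.052 = 0.0208
  Condition Epsilon: 0.132 × 0.202 = 0.026664
Total = 0.106504.
The ratio is 0.04128 / 0.0208 (the normalizer cancels) = 1.985.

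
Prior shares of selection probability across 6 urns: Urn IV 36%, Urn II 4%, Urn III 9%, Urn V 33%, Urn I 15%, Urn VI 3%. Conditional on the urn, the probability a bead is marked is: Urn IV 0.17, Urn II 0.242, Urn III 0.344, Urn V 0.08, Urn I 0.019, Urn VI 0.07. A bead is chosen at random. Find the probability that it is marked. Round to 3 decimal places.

0.133

Prior × likelihood for each hypothesis:
  Urn IV: 0.36 × 0.17 = 0.0612
  Urn II: 0.04 × 0.242 = 0.00968
  Urn III: 0.09 × 0.344 = 0.03096
  Urn V: 0.33 × 0.08 = 0.0264
  Urn I: 0.15 × 0.019 = 0.00285
  Urn VI: 0.03 × 0.07 = 0.0021
P(marked) = 0.0612 + 0.00968 + 0.03096 + 0.0264 + 0.00285 + 0.0021 = 0.13319 → 0.133.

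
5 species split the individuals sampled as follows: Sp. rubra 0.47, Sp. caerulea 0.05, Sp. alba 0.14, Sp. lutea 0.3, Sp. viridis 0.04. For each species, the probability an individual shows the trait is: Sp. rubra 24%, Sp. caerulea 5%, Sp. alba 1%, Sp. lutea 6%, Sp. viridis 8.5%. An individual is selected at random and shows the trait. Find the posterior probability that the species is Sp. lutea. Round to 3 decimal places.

Unnormalized posteriors (prior × likelihood):
  Sp. rubra: 0.47 × 0.24 = 0.1128
  Sp. caerulea: 0.05 × 0.05 = 0.0025
  Sp. alba: 0.14 × 0.01 = 0.0014
  Sp. lutea: 0.3 × 0.06 = 0.018
  Sp. viridis: 0.04 × 0.085 = 0.0034
Normalizing constant = 0.1381.
P(Sp. lutea | evidence) = 0.018 / 0.1381 ≈ 0.130.

0.130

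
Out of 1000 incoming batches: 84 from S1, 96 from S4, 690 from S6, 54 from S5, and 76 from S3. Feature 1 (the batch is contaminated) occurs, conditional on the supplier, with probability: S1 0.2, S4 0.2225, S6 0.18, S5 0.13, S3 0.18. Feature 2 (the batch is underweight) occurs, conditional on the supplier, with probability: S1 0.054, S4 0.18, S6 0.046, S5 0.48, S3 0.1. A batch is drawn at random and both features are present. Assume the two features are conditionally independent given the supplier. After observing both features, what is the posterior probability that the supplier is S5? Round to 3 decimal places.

0.222

Unnormalized posteriors (prior × likelihood):
  S1: 0.084 × 0.2 × 0.054 = 0.0009072
  S4: 0.096 × 0.2225 × 0.18 = 0.0038448
  S6: 0.69 × 0.18 × 0.046 = 0.0057132
  S5: 0.054 × 0.13 × 0.48 = 0.0033696
  S3: 0.076 × 0.18 × 0.1 = 0.001368
Total = 0.0152028.
P(S5 | evidence) = 0.0033696 / 0.0152028 ≈ 0.222.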